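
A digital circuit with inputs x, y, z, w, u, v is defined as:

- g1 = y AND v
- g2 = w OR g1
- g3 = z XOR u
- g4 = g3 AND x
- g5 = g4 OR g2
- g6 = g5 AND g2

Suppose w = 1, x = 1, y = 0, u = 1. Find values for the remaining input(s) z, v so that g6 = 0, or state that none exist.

With w = 1, x = 1, y = 0, u = 1 fixed, none of the 4 settings of z, v give g6 = 0.
For example, with z=1, v=1:
g1 = y AND v = 0 AND 1 = 0
g2 = w OR g1 = 1 OR 0 = 1
g3 = z XOR u = 1 XOR 1 = 0
g4 = g3 AND x = 0 AND 1 = 0
g5 = g4 OR g2 = 0 OR 1 = 1
g6 = g5 AND g2 = 1 AND 1 = 1
giving g6 = 1 ≠ 0.

no solution exists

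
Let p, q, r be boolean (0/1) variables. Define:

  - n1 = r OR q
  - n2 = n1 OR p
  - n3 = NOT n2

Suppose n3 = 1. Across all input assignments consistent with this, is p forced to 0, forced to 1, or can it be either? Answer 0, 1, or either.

0

n3 = NOT n2 must be 1, so n2 = 0.
Every assignment with n3 = 1 has p = 0; there are 1 such assignment(s).
  p=0, q=0, r=0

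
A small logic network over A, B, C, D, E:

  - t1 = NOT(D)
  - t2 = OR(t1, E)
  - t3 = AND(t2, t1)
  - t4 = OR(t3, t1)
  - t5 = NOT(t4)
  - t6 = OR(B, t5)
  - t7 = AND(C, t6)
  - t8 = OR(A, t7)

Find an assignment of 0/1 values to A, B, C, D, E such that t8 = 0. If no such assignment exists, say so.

Check with A=0, B=0, C=0, D=1, E=0:
t1 = NOT(D) = NOT 1 = 0
t2 = OR(t1, E) = OR(0, 0) = 0
t3 = AND(t2, t1) = AND(0, 0) = 0
t4 = OR(t3, t1) = OR(0, 0) = 0
t5 = NOT(t4) = NOT 0 = 1
t6 = OR(B, t5) = OR(0, 1) = 1
t7 = AND(C, t6) = AND(0, 1) = 0
t8 = OR(A, t7) = OR(0, 0) = 0
So t8 = 0 as required.

A=0, B=0, C=0, D=1, E=0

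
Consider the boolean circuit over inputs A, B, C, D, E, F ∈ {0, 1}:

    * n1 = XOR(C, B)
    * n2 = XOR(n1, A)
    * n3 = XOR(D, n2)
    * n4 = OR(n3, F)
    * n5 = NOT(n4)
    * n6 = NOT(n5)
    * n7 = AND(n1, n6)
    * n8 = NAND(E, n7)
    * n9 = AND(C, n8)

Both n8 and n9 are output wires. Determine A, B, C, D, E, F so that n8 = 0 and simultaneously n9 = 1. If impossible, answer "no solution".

no solution exists

Across all 64 input combinations, none give both n8 = 0 and n9 = 1.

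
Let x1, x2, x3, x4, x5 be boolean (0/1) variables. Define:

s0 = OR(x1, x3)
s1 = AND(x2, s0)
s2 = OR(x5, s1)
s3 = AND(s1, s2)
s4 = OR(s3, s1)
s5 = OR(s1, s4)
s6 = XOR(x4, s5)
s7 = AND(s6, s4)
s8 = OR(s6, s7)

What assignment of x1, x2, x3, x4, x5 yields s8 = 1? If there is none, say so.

x1=0, x2=0, x3=0, x4=1, x5=1

Check with x1=0, x2=0, x3=0, x4=1, x5=1:
s0 = OR(x1, x3) = OR(0, 0) = 0
s1 = AND(x2, s0) = AND(0, 0) = 0
s2 = OR(x5, s1) = OR(1, 0) = 1
s3 = AND(s1, s2) = AND(0, 1) = 0
s4 = OR(s3, s1) = OR(0, 0) = 0
s5 = OR(s1, s4) = OR(0, 0) = 0
s6 = XOR(x4, s5) = XOR(1, 0) = 1
s7 = AND(s6, s4) = AND(1, 0) = 0
s8 = OR(s6, s7) = OR(1, 0) = 1
So s8 = 1 as required.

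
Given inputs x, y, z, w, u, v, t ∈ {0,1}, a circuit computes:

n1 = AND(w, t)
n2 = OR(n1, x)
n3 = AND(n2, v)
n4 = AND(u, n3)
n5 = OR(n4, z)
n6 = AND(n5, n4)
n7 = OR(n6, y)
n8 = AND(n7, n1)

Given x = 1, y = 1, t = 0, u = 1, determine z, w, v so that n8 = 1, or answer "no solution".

With x = 1, y = 1, t = 0, u = 1 fixed, none of the 8 settings of z, w, v give n8 = 1.
For example, with z=1, w=1, v=0:
n1 = AND(w, t) = AND(1, 0) = 0
n2 = OR(n1, x) = OR(0, 1) = 1
n3 = AND(n2, v) = AND(1, 0) = 0
n4 = AND(u, n3) = AND(1, 0) = 0
n5 = OR(n4, z) = OR(0, 1) = 1
n6 = AND(n5, n4) = AND(1, 0) = 0
n7 = OR(n6, y) = OR(0, 1) = 1
n8 = AND(n7, n1) = AND(1, 0) = 0
giving n8 = 0 ≠ 1.

no solution exists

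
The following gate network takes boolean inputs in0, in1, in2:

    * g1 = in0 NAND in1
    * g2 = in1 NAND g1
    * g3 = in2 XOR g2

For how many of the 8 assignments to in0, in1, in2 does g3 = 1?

g3 = in2 XOR g2 must be 1, so in2 and g2 differ.
Satisfying assignments:
  in0=0, in1=0, in2=0
  in0=0, in1=1, in2=1
  in0=1, in1=0, in2=0
  in0=1, in1=1, in2=0

4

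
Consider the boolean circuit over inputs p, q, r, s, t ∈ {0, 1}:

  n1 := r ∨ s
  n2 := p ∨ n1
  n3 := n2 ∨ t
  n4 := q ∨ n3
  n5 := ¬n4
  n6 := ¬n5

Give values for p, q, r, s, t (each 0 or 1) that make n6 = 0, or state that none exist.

p=0, q=0, r=0, s=0, t=0

n6 = ¬n5 must be 0, so n5 = 1.
n5 = ¬n4 must be 1, so n4 = 0.
n4 = q ∨ n3 must be 0, so both q = 0 and n3 = 0.
Check with p=0, q=0, r=0, s=0, t=0:
n1 = r ∨ s = 0 ∨ 0 = 0
n2 = p ∨ n1 = 0 ∨ 0 = 0
n3 = n2 ∨ t = 0 ∨ 0 = 0
n4 = q ∨ n3 = 0 ∨ 0 = 0
n5 = ¬n4 = ¬0 = 1
n6 = ¬n5 = ¬1 = 0
So n6 = 0 as required.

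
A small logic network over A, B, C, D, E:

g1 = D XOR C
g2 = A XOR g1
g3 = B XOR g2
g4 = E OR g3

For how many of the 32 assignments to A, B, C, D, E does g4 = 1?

24

g4 = E OR g3 must be 1, so at least one of E, g3 is 1.
Enumerating the 32 input combinations, 24 give g4 = 1 and 8 give g4 = 0.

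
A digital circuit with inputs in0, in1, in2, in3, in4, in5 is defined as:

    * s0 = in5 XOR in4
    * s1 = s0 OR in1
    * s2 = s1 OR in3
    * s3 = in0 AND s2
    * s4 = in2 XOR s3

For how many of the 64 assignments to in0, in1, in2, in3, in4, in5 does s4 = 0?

s4 = in2 XOR s3 must be 0, so in2 and s3 are equal.
Enumerating the 64 input combinations, 32 give s4 = 0 and 32 give s4 = 1.

32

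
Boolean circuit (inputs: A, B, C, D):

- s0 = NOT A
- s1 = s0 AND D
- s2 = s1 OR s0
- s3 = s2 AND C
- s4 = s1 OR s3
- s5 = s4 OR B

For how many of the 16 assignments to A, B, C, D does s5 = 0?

5

s5 = s4 OR B must be 0, so both s4 = 0 and B = 0.
s4 = s1 OR s3 must be 0, so both s1 = 0 and s3 = 0.
s1 = s0 AND D must be 0, so at least one of s0, D is 0.
Satisfying assignments:
  A=0, B=0, C=0, D=0
  A=1, B=0, C=0, D=0
  A=1, B=0, C=0, D=1
  A=1, B=0, C=1, D=0
  A=1, B=0, C=1, D=1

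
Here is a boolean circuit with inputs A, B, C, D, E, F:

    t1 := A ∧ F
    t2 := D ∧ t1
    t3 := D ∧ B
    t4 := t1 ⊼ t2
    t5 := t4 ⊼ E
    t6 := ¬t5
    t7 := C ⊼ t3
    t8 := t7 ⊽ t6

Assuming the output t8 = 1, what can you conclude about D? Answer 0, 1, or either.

t8 = t7 ⊽ t6 must be 1, so both t7 = 0 and t6 = 0.
t7 = C ⊼ t3 must be 0, so both C = 1 and t3 = 1.
t6 = ¬t5 must be 0, so t5 = 1.
Every assignment with t8 = 1 has D = 1; there are 5 such assignment(s).

1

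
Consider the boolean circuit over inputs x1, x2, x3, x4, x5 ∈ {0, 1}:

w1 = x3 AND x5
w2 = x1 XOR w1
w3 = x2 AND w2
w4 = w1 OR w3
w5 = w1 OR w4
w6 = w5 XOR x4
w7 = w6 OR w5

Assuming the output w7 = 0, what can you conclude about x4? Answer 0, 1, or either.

w7 = w6 OR w5 must be 0, so both w6 = 0 and w5 = 0.
w6 = w5 XOR x4 must be 0, so w5 and x4 are equal.
w5 = w1 OR w4 must be 0, so both w1 = 0 and w4 = 0.
Every assignment with w7 = 0 has x4 = 0; there are 9 such assignment(s).

0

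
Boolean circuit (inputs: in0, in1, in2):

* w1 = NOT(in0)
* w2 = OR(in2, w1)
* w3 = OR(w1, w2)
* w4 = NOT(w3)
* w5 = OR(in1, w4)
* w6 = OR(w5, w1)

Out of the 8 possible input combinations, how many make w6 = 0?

1

w6 = OR(w5, w1) must be 0, so both w5 = 0 and w1 = 0.
w5 = OR(in1, w4) must be 0, so both in1 = 0 and w4 = 0.
Satisfying assignments:
  in0=1, in1=0, in2=1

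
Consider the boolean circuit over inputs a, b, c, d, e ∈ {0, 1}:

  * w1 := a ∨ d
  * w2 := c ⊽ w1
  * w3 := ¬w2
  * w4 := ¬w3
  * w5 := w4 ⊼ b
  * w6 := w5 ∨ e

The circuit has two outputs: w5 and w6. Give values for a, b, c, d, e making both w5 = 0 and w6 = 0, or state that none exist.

a=0, b=1, c=0, d=0, e=0

Check with a=0, b=1, c=0, d=0, e=0:
w1 = a ∨ d = 0 ∨ 0 = 0
w2 = c ⊽ w1 = 0 ⊽ 0 = 1
w3 = ¬w2 = ¬1 = 0
w4 = ¬w3 = ¬0 = 1
w5 = w4 ⊼ b = 1 ⊼ 1 = 0
w6 = w5 ∨ e = 0 ∨ 0 = 0
So w5 = 0 and w6 = 0.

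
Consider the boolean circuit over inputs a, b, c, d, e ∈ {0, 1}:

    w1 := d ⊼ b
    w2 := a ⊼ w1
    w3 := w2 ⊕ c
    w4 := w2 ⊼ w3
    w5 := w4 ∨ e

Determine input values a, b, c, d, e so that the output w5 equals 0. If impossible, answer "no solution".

a=0, b=0, c=0, d=0, e=0

w5 = w4 ∨ e must be 0, so both w4 = 0 and e = 0.
w4 = w2 ⊼ w3 must be 0, so both w2 = 1 and w3 = 1.
Check with a=0, b=0, c=0, d=0, e=0:
w1 = d ⊼ b = 0 ⊼ 0 = 1
w2 = a ⊼ w1 = 0 ⊼ 1 = 1
w3 = w2 ⊕ c = 1 ⊕ 0 = 1
w4 = w2 ⊼ w3 = 1 ⊼ 1 = 0
w5 = w4 ∨ e = 0 ∨ 0 = 0
So w5 = 0 as required.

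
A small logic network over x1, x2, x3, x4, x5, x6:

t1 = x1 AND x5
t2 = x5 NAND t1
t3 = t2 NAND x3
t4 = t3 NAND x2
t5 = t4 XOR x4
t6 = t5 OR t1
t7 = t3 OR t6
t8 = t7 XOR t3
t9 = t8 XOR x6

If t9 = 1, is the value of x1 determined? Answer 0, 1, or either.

Both values of x1 occur among assignments with t9 = 1:
  x1=0: x1=0, x2=0, x3=0, x4=0, x5=0, x6=1
  x1=1: x1=1, x2=0, x3=0, x4=0, x5=0, x6=1

either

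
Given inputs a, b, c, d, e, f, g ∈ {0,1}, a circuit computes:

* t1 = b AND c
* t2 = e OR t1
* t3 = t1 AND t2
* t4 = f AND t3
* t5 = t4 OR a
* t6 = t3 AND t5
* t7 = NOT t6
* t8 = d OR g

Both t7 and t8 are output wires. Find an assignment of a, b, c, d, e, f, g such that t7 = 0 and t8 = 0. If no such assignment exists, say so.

Check with a=1, b=1, c=1, d=0, e=0, f=1, g=0:
t1 = b AND c = 1 AND 1 = 1
t2 = e OR t1 = 0 OR 1 = 1
t3 = t1 AND t2 = 1 AND 1 = 1
t4 = f AND t3 = 1 AND 1 = 1
t5 = t4 OR a = 1 OR 1 = 1
t6 = t3 AND t5 = 1 AND 1 = 1
t7 = NOT t6 = NOT 1 = 0
t8 = d OR g = 0 OR 0 = 0
So t7 = 0 and t8 = 0.

a=1, b=1, c=1, d=0, e=0, f=1, g=0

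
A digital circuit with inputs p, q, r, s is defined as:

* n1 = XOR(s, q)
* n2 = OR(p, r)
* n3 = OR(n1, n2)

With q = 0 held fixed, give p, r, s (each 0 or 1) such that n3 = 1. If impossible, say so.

p=1 r=1 s=0

n3 = OR(n1, n2) must be 1, so at least one of n1, n2 is 1.
Check with q = 0 and p=1, r=1, s=0:
n1 = XOR(s, q) = XOR(0, 0) = 0
n2 = OR(p, r) = OR(1, 1) = 1
n3 = OR(n1, n2) = OR(0, 1) = 1
So n3 = 1.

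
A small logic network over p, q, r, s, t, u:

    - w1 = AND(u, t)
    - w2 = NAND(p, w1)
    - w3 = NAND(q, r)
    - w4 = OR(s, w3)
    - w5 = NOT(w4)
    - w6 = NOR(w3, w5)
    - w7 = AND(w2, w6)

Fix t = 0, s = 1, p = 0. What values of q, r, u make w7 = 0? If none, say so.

w7 = AND(w2, w6) must be 0, so at least one of w2, w6 is 0.
Check with t = 0, s = 1, p = 0 and q=1, r=0, u=1:
w1 = AND(u, t) = AND(1, 0) = 0
w2 = NAND(p, w1) = NAND(0, 0) = 1
w3 = NAND(q, r) = NAND(1, 0) = 1
w4 = OR(s, w3) = OR(1, 1) = 1
w5 = NOT(w4) = NOT 1 = 0
w6 = NOR(w3, w5) = NOR(1, 0) = 0
w7 = AND(w2, w6) = AND(1, 0) = 0
So w7 = 0.

q=1, r=0, u=1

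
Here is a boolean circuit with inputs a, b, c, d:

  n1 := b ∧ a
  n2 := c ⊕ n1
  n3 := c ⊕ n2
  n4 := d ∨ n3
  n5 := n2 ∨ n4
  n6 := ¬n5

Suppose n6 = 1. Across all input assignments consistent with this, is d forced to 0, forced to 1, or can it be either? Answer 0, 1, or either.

n6 = ¬n5 must be 1, so n5 = 0.
n5 = n2 ∨ n4 must be 0, so both n2 = 0 and n4 = 0.
Every assignment with n6 = 1 has d = 0; there are 3 such assignment(s).
  a=0, b=0, c=0, d=0
  a=0, b=1, c=0, d=0
  a=1, b=0, c=0, d=0

0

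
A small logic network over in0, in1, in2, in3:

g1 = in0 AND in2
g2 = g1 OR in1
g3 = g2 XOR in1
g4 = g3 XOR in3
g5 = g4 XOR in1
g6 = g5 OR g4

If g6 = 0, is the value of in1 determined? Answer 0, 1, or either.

0

g6 = g5 OR g4 must be 0, so both g5 = 0 and g4 = 0.
Every assignment with g6 = 0 has in1 = 0; there are 4 such assignment(s).
  in0=0, in1=0, in2=0, in3=0
  in0=0, in1=0, in2=1, in3=0
  in0=1, in1=0, in2=0, in3=0
  in0=1, in1=0, in2=1, in3=1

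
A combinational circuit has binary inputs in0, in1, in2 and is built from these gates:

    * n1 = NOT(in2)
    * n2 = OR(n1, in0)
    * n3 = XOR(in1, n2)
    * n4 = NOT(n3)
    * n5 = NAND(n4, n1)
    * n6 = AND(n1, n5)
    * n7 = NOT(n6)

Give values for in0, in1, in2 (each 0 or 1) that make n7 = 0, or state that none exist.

Check with in0=1, in1=0, in2=0:
n1 = NOT(in2) = NOT 0 = 1
n2 = OR(n1, in0) = OR(1, 1) = 1
n3 = XOR(in1, n2) = XOR(0, 1) = 1
n4 = NOT(n3) = NOT 1 = 0
n5 = NAND(n4, n1) = NAND(0, 1) = 1
n6 = AND(n1, n5) = AND(1, 1) = 1
n7 = NOT(n6) = NOT 1 = 0
So n7 = 0 as required.

in0=1, in1=0, in2=0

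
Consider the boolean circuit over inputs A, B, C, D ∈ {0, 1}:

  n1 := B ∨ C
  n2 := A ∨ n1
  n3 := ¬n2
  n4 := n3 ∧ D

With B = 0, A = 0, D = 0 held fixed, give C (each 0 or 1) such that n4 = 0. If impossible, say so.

n4 = n3 ∧ D must be 0, so at least one of n3, D is 0.
Check with B = 0, A = 0, D = 0 and C=1:
n1 = B ∨ C = 0 ∨ 1 = 1
n2 = A ∨ n1 = 0 ∨ 1 = 1
n3 = ¬n2 = ¬1 = 0
n4 = n3 ∧ D = 0 ∧ 0 = 0
So n4 = 0.

C=1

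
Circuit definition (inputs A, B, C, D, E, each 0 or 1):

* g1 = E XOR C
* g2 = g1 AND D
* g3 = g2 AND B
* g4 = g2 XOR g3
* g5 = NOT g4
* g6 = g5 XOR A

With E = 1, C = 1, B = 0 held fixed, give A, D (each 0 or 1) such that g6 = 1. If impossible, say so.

A=0, D=0

g6 = g5 XOR A must be 1, so g5 and A differ.
Check with E = 1, C = 1, B = 0 and A=0, D=0:
g1 = E XOR C = 1 XOR 1 = 0
g2 = g1 AND D = 0 AND 0 = 0
g3 = g2 AND B = 0 AND 0 = 0
g4 = g2 XOR g3 = 0 XOR 0 = 0
g5 = NOT g4 = NOT 0 = 1
g6 = g5 XOR A = 1 XOR 0 = 1
So g6 = 1.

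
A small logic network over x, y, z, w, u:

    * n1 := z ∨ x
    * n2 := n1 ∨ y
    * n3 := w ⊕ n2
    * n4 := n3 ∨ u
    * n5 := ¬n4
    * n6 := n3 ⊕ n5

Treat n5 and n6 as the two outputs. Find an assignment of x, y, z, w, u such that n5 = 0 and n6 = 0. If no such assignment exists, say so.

Check with x=1, y=0, z=0, w=1, u=1:
n1 = z ∨ x = 0 ∨ 1 = 1
n2 = n1 ∨ y = 1 ∨ 0 = 1
n3 = w ⊕ n2 = 1 ⊕ 1 = 0
n4 = n3 ∨ u = 0 ∨ 1 = 1
n5 = ¬n4 = ¬1 = 0
n6 = n3 ⊕ n5 = 0 ⊕ 0 = 0
So n5 = 0 and n6 = 0.

x=1, y=0, z=0, w=1, u=1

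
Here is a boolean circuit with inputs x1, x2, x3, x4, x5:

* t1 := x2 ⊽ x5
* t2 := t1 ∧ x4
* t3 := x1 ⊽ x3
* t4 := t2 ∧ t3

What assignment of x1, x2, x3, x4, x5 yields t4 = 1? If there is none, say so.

t4 = t2 ∧ t3 must be 1, so both t2 = 1 and t3 = 1.
Check with x1=0, x2=0, x3=0, x4=1, x5=0:
t1 = x2 ⊽ x5 = 0 ⊽ 0 = 1
t2 = t1 ∧ x4 = 1 ∧ 1 = 1
t3 = x1 ⊽ x3 = 0 ⊽ 0 = 1
t4 = t2 ∧ t3 = 1 ∧ 1 = 1
So t4 = 1 as required.

x1=0, x2=0, x3=0, x4=1, x5=0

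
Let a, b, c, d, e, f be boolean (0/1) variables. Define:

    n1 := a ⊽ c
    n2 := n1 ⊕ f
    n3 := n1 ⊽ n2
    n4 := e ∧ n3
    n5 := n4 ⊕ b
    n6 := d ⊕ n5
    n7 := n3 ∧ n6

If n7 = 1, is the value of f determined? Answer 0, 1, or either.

0

n7 = n3 ∧ n6 must be 1, so both n3 = 1 and n6 = 1.
Every assignment with n7 = 1 has f = 0; there are 12 such assignment(s).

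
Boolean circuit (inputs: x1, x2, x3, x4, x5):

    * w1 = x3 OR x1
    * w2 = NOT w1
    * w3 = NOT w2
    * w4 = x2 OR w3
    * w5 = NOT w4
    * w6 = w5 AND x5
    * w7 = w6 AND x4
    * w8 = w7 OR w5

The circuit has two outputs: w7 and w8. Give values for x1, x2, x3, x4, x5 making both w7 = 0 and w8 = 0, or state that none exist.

Check with x1=1, x2=1, x3=0, x4=0, x5=1:
w1 = x3 OR x1 = 0 OR 1 = 1
w2 = NOT w1 = NOT 1 = 0
w3 = NOT w2 = NOT 0 = 1
w4 = x2 OR w3 = 1 OR 1 = 1
w5 = NOT w4 = NOT 1 = 0
w6 = w5 AND x5 = 0 AND 1 = 0
w7 = w6 AND x4 = 0 AND 0 = 0
w8 = w7 OR w5 = 0 OR 0 = 0
So w7 = 0 and w8 = 0.

x1=1, x2=1, x3=0, x4=0, x5=1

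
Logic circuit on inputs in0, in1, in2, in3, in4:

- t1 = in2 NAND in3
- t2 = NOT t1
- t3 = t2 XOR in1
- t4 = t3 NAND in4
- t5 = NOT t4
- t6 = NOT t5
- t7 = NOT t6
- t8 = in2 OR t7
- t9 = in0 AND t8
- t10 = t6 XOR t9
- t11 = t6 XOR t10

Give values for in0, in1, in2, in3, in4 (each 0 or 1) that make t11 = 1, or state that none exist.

in0=1, in1=1, in2=1, in3=0, in4=1

Check with in0=1, in1=1, in2=1, in3=0, in4=1:
t1 = in2 NAND in3 = 1 NAND 0 = 1
t2 = NOT t1 = NOT 1 = 0
t3 = t2 XOR in1 = 0 XOR 1 = 1
t4 = t3 NAND in4 = 1 NAND 1 = 0
t5 = NOT t4 = NOT 0 = 1
t6 = NOT t5 = NOT 1 = 0
t7 = NOT t6 = NOT 0 = 1
t8 = in2 OR t7 = 1 OR 1 = 1
t9 = in0 AND t8 = 1 AND 1 = 1
t10 = t6 XOR t9 = 0 XOR 1 = 1
t11 = t6 XOR t10 = 0 XOR 1 = 1
So t11 = 1 as required.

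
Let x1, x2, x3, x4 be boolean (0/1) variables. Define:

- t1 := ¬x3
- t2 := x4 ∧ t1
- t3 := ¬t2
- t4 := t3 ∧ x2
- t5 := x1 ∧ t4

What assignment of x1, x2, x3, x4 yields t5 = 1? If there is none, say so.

x1=1, x2=1, x3=0, x4=0

Check with x1=1, x2=1, x3=0, x4=0:
t1 = ¬x3 = ¬0 = 1
t2 = x4 ∧ t1 = 0 ∧ 1 = 0
t3 = ¬t2 = ¬0 = 1
t4 = t3 ∧ x2 = 1 ∧ 1 = 1
t5 = x1 ∧ t4 = 1 ∧ 1 = 1
So t5 = 1 as required.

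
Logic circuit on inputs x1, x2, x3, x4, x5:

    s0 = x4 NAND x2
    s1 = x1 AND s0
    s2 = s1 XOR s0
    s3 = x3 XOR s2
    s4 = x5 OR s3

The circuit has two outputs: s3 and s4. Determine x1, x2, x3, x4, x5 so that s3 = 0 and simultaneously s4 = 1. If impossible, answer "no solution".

x1=0, x2=1, x3=0, x4=1, x5=1

Check with x1=0, x2=1, x3=0, x4=1, x5=1:
s0 = x4 NAND x2 = 1 NAND 1 = 0
s1 = x1 AND s0 = 0 AND 0 = 0
s2 = s1 XOR s0 = 0 XOR 0 = 0
s3 = x3 XOR s2 = 0 XOR 0 = 0
s4 = x5 OR s3 = 1 OR 0 = 1
So s3 = 0 and s4 = 1.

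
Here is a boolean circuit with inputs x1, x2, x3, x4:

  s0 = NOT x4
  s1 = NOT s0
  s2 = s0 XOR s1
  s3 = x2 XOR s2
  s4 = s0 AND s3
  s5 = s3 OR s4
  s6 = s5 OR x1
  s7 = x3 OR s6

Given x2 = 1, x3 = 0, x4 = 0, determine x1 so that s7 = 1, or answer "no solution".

s7 = x3 OR s6 must be 1, so at least one of x3, s6 is 1.
Check with x2 = 1, x3 = 0, x4 = 0 and x1=1:
s0 = NOT x4 = NOT 0 = 1
s1 = NOT s0 = NOT 1 = 0
s2 = s0 XOR s1 = 1 XOR 0 = 1
s3 = x2 XOR s2 = 1 XOR 1 = 0
s4 = s0 AND s3 = 1 AND 0 = 0
s5 = s3 OR s4 = 0 OR 0 = 0
s6 = s5 OR x1 = 0 OR 1 = 1
s7 = x3 OR s6 = 0 OR 1 = 1
So s7 = 1.

x1=1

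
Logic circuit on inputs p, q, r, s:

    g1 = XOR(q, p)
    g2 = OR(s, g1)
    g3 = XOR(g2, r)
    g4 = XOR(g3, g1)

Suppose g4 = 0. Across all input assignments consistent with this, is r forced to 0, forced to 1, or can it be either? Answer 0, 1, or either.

Both values of r occur among assignments with g4 = 0:
  r=0: p=0, q=0, r=0, s=0
  r=1: p=0, q=0, r=1, s=1

either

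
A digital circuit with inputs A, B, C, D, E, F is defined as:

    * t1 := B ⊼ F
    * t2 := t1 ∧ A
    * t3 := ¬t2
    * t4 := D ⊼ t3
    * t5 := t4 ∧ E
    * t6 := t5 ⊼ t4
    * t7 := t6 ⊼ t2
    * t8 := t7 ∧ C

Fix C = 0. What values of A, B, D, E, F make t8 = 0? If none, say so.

Check with C = 0 and A=1, B=1, D=0, E=0, F=0:
t1 = B ⊼ F = 1 ⊼ 0 = 1
t2 = t1 ∧ A = 1 ∧ 1 = 1
t3 = ¬t2 = ¬1 = 0
t4 = D ⊼ t3 = 0 ⊼ 0 = 1
t5 = t4 ∧ E = 1 ∧ 0 = 0
t6 = t5 ⊼ t4 = 0 ⊼ 1 = 1
t7 = t6 ⊼ t2 = 1 ⊼ 1 = 0
t8 = t7 ∧ C = 0 ∧ 0 = 0
So t8 = 0.

A=1, B=1, D=0, E=0, F=0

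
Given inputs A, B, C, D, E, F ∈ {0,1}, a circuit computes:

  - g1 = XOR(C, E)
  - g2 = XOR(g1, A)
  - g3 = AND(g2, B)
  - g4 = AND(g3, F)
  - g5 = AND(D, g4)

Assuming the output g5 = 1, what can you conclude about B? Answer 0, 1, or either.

1

g5 = AND(D, g4) must be 1, so both D = 1 and g4 = 1.
g4 = AND(g3, F) must be 1, so both g3 = 1 and F = 1.
Every assignment with g5 = 1 has B = 1; there are 4 such assignment(s).
  A=0, B=1, C=0, D=1, E=1, F=1
  A=0, B=1, C=1, D=1, E=0, F=1
  A=1, B=1, C=0, D=1, E=0, F=1
  A=1, B=1, C=1, D=1, E=1, F=1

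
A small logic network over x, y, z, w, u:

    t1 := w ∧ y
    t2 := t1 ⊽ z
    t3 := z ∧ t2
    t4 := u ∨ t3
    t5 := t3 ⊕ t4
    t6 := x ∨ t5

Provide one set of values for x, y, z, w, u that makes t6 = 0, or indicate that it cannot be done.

Check with x=0, y=0, z=0, w=1, u=0:
t1 = w ∧ y = 1 ∧ 0 = 0
t2 = t1 ⊽ z = 0 ⊽ 0 = 1
t3 = z ∧ t2 = 0 ∧ 1 = 0
t4 = u ∨ t3 = 0 ∨ 0 = 0
t5 = t3 ⊕ t4 = 0 ⊕ 0 = 0
t6 = x ∨ t5 = 0 ∨ 0 = 0
So t6 = 0 as required.

x=0, y=0, z=0, w=1, u=0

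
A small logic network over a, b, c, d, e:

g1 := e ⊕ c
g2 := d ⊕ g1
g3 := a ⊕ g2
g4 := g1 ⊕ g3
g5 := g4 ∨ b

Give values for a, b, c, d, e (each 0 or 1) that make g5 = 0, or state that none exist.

a=0, b=0, c=1, d=0, e=1

Check with a=0, b=0, c=1, d=0, e=1:
g1 = e ⊕ c = 1 ⊕ 1 = 0
g2 = d ⊕ g1 = 0 ⊕ 0 = 0
g3 = a ⊕ g2 = 0 ⊕ 0 = 0
g4 = g1 ⊕ g3 = 0 ⊕ 0 = 0
g5 = g4 ∨ b = 0 ∨ 0 = 0
So g5 = 0 as required.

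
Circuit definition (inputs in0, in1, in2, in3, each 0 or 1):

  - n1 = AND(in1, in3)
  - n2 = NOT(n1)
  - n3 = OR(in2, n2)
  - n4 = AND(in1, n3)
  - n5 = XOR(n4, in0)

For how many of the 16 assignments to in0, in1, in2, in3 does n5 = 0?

n5 = XOR(n4, in0) must be 0, so n4 and in0 are equal.
Enumerating the 16 input combinations, 8 give n5 = 0 and 8 give n5 = 1.

8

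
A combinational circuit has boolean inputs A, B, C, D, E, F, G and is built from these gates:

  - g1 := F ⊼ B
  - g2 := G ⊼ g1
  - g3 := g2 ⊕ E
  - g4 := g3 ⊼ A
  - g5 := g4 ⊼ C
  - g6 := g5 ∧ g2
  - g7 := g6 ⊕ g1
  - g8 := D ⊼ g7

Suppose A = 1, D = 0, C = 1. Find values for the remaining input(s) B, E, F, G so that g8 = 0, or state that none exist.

With A = 1, D = 0, C = 1 fixed, none of the 16 settings of B, E, F, G give g8 = 0.
For example, with B=1, E=1, F=0, G=1:
g1 = F ⊼ B = 0 ⊼ 1 = 1
g2 = G ⊼ g1 = 1 ⊼ 1 = 0
g3 = g2 ⊕ E = 0 ⊕ 1 = 1
g4 = g3 ⊼ A = 1 ⊼ 1 = 0
g5 = g4 ⊼ C = 0 ⊼ 1 = 1
g6 = g5 ∧ g2 = 1 ∧ 0 = 0
g7 = g6 ⊕ g1 = 0 ⊕ 1 = 1
g8 = D ⊼ g7 = 0 ⊼ 1 = 1
giving g8 = 1 ≠ 0.

no solution exists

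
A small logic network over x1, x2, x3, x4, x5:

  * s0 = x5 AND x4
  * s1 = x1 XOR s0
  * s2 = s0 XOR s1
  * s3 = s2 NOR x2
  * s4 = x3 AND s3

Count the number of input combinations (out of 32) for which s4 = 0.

28

s4 = x3 AND s3 must be 0, so at least one of x3, s3 is 0.
Enumerating the 32 input combinations, 28 give s4 = 0 and 4 give s4 = 1.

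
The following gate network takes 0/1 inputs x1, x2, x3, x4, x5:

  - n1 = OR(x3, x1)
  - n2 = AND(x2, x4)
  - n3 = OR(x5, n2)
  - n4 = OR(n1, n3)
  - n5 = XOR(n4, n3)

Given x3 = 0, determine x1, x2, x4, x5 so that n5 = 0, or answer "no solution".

x1=1 x2=1 x4=0 x5=1

Check with x3 = 0 and x1=1, x2=1, x4=0, x5=1:
n1 = OR(x3, x1) = OR(0, 1) = 1
n2 = AND(x2, x4) = AND(1, 0) = 0
n3 = OR(x5, n2) = OR(1, 0) = 1
n4 = OR(n1, n3) = OR(1, 1) = 1
n5 = XOR(n4, n3) = XOR(1, 1) = 0
So n5 = 0.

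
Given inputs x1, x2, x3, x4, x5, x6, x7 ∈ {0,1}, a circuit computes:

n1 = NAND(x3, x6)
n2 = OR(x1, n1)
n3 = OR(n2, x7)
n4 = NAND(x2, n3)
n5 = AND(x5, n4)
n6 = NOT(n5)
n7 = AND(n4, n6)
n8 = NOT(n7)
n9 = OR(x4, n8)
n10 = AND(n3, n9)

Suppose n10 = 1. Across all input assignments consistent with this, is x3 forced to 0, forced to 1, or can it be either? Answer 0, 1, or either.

either

Both values of x3 occur among assignments with n10 = 1:
  x3=0: x1=0, x2=0, x3=0, x4=0, x5=1, x6=0, x7=0
  x3=1: x1=0, x2=0, x3=1, x4=0, x5=1, x6=0, x7=0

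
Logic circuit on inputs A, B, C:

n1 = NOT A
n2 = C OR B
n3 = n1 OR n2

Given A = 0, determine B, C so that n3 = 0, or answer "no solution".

no solution exists

With A = 0 fixed, none of the 4 settings of B, C give n3 = 0.
For example, with B=0, C=0:
n1 = NOT A = NOT 0 = 1
n2 = C OR B = 0 OR 0 = 0
n3 = n1 OR n2 = 1 OR 0 = 1
giving n3 = 1 ≠ 0.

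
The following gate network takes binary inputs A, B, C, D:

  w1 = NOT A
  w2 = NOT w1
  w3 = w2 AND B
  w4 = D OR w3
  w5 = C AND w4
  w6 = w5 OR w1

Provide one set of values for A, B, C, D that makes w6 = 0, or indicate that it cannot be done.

A=1 B=1 C=0 D=0

Check with A=1 B=1 C=0 D=0:
w1 = NOT A = NOT 1 = 0
w2 = NOT w1 = NOT 0 = 1
w3 = w2 AND B = 1 AND 1 = 1
w4 = D OR w3 = 0 OR 1 = 1
w5 = C AND w4 = 0 AND 1 = 0
w6 = w5 OR w1 = 0 OR 0 = 0
So w6 = 0 as required.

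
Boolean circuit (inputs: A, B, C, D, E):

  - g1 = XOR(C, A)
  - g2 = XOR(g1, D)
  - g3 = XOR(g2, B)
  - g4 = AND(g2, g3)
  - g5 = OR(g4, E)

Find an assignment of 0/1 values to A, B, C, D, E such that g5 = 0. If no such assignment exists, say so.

g5 = OR(g4, E) must be 0, so both g4 = 0 and E = 0.
g4 = AND(g2, g3) must be 0, so at least one of g2, g3 is 0.
Check with A=0 B=1 C=1 D=0 E=0:
g1 = XOR(C, A) = XOR(1, 0) = 1
g2 = XOR(g1, D) = XOR(1, 0) = 1
g3 = XOR(g2, B) = XOR(1, 1) = 0
g4 = AND(g2, g3) = AND(1, 0) = 0
g5 = OR(g4, E) = OR(0, 0) = 0
So g5 = 0 as required.

A=0 B=1 C=1 D=0 E=0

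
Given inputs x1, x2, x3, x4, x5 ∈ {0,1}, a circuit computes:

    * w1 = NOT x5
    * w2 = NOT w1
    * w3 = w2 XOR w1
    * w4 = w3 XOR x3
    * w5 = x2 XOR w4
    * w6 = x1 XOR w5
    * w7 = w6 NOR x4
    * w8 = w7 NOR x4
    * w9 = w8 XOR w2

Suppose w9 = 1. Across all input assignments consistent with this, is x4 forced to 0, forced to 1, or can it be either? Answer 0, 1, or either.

either

Both values of x4 occur among assignments with w9 = 1:
  x4=0: x1=0, x2=0, x3=0, x4=0, x5=0
  x4=1: x1=0, x2=0, x3=0, x4=1, x5=1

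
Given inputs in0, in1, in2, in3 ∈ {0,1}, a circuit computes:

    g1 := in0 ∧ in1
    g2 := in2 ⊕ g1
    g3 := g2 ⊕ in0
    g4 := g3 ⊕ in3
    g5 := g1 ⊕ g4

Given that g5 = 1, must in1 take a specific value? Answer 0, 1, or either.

either

Both values of in1 occur among assignments with g5 = 1:
  in1=0: in0=0, in1=0, in2=0, in3=1
  in1=1: in0=0, in1=1, in2=0, in3=1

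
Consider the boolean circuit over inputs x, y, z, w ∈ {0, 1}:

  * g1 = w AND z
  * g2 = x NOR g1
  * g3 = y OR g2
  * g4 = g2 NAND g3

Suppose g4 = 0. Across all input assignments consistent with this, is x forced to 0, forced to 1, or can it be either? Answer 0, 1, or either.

g4 = g2 NAND g3 must be 0, so both g2 = 1 and g3 = 1.
Every assignment with g4 = 0 has x = 0; there are 6 such assignment(s).

0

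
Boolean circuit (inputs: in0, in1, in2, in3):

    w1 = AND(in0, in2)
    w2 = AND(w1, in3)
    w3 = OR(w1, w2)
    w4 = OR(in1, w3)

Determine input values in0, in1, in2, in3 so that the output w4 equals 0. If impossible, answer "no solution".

in0=0, in1=0, in2=1, in3=1

w4 = OR(in1, w3) must be 0, so both in1 = 0 and w3 = 0.
w3 = OR(w1, w2) must be 0, so both w1 = 0 and w2 = 0.
w1 = AND(in0, in2) must be 0, so at least one of in0, in2 is 0.
Check with in0=0, in1=0, in2=1, in3=1:
w1 = AND(in0, in2) = AND(0, 1) = 0
w2 = AND(w1, in3) = AND(0, 1) = 0
w3 = OR(w1, w2) = OR(0, 0) = 0
w4 = OR(in1, w3) = OR(0, 0) = 0
So w4 = 0 as required.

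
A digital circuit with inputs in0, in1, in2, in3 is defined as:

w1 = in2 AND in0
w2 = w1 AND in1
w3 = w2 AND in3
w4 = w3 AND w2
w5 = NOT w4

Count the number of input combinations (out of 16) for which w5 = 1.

w5 = NOT w4 must be 1, so w4 = 0.
w4 = w3 AND w2 must be 0, so at least one of w3, w2 is 0.
Enumerating the 16 input combinations, 15 give w5 = 1 and 1 give w5 = 0.

15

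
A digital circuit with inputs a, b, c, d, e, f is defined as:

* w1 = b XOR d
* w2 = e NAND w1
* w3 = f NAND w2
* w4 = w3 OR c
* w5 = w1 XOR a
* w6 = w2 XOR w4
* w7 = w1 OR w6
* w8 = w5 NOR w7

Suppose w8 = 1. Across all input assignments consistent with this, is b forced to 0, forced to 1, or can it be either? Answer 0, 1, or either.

either

Both values of b occur among assignments with w8 = 1:
  b=0: a=0, b=0, c=0, d=0, e=0, f=0
  b=1: a=0, b=1, c=0, d=1, e=0, f=0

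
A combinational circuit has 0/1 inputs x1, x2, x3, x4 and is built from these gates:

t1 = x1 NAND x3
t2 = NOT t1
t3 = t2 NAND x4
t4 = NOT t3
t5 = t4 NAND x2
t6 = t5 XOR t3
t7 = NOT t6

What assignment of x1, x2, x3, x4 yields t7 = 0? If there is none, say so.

t7 = NOT t6 must be 0, so t6 = 1.
t6 = t5 XOR t3 must be 1, so t5 and t3 differ.
Check with x1=1, x2=0, x3=1, x4=1:
t1 = x1 NAND x3 = 1 NAND 1 = 0
t2 = NOT t1 = NOT 0 = 1
t3 = t2 NAND x4 = 1 NAND 1 = 0
t4 = NOT t3 = NOT 0 = 1
t5 = t4 NAND x2 = 1 NAND 0 = 1
t6 = t5 XOR t3 = 1 XOR 0 = 1
t7 = NOT t6 = NOT 1 = 0
So t7 = 0 as required.

x1=1, x2=0, x3=1, x4=1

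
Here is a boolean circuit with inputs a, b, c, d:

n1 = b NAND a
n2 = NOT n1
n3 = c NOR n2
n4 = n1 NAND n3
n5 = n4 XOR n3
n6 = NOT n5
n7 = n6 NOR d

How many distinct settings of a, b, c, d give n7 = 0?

8

n7 = n6 NOR d must be 0, so at least one of n6, d is 1.
Enumerating the 16 input combinations, 8 give n7 = 0 and 8 give n7 = 1.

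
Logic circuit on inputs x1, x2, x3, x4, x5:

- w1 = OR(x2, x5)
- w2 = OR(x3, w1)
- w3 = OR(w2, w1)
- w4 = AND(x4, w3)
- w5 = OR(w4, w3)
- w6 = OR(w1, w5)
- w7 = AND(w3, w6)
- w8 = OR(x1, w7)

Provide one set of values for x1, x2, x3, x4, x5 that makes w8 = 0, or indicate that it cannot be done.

Check with x1=0 x2=0 x3=0 x4=1 x5=0:
w1 = OR(x2, x5) = OR(0, 0) = 0
w2 = OR(x3, w1) = OR(0, 0) = 0
w3 = OR(w2, w1) = OR(0, 0) = 0
w4 = AND(x4, w3) = AND(1, 0) = 0
w5 = OR(w4, w3) = OR(0, 0) = 0
w6 = OR(w1, w5) = OR(0, 0) = 0
w7 = AND(w3, w6) = AND(0, 0) = 0
w8 = OR(x1, w7) = OR(0, 0) = 0
So w8 = 0 as required.

x1=0 x2=0 x3=0 x4=1 x5=0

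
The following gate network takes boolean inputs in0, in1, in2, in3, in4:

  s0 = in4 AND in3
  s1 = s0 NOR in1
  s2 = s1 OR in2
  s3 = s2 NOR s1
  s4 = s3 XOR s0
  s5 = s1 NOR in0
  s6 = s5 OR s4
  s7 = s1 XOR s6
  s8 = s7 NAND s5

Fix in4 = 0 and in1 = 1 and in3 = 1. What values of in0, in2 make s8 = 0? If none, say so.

Check with in4 = 0 and in1 = 1 and in3 = 1 and in0=0, in2=0:
s0 = in4 AND in3 = 0 AND 1 = 0
s1 = s0 NOR in1 = 0 NOR 1 = 0
s2 = s1 OR in2 = 0 OR 0 = 0
s3 = s2 NOR s1 = 0 NOR 0 = 1
s4 = s3 XOR s0 = 1 XOR 0 = 1
s5 = s1 NOR in0 = 0 NOR 0 = 1
s6 = s5 OR s4 = 1 OR 1 = 1
s7 = s1 XOR s6 = 0 XOR 1 = 1
s8 = s7 NAND s5 = 1 NAND 1 = 0
So s8 = 0.

in0=0, in2=0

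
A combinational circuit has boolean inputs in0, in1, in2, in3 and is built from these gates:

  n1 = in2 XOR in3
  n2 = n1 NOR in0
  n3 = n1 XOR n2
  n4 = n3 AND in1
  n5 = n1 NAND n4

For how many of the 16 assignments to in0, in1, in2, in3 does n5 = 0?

n5 = n1 NAND n4 must be 0, so both n1 = 1 and n4 = 1.
Enumerating the 16 input combinations, 4 give n5 = 0 and 12 give n5 = 1.

4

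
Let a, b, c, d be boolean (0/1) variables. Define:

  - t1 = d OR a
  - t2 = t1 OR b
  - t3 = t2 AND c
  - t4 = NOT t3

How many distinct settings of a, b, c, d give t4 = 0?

7

t4 = NOT t3 must be 0, so t3 = 1.
Enumerating the 16 input combinations, 7 give t4 = 0 and 9 give t4 = 1.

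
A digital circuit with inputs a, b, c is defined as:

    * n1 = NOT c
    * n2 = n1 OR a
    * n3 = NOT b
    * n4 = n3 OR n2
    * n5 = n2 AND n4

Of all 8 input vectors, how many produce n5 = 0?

2

n5 = n2 AND n4 must be 0, so at least one of n2, n4 is 0.
Satisfying assignments:
  a=0, b=0, c=1
  a=0, b=1, c=1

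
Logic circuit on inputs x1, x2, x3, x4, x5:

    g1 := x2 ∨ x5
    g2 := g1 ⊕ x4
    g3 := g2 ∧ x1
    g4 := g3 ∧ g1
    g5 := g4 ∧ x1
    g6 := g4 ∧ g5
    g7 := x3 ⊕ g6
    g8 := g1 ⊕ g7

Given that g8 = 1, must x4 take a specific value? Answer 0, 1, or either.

Both values of x4 occur among assignments with g8 = 1:
  x4=0: x1=0, x2=0, x3=0, x4=0, x5=1
  x4=1: x1=0, x2=0, x3=0, x4=1, x5=1

either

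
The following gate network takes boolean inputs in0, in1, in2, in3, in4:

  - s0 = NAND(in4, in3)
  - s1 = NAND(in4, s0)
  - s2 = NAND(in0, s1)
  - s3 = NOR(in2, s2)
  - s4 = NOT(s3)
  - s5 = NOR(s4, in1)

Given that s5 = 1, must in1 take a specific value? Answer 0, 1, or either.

0

s5 = NOR(s4, in1) must be 1, so both s4 = 0 and in1 = 0.
s4 = NOT(s3) must be 0, so s3 = 1.
s3 = NOR(in2, s2) must be 1, so both in2 = 0 and s2 = 0.
Every assignment with s5 = 1 has in1 = 0; there are 3 such assignment(s).
  in0=1, in1=0, in2=0, in3=0, in4=0
  in0=1, in1=0, in2=0, in3=1, in4=0
  in0=1, in1=0, in2=0, in3=1, in4=1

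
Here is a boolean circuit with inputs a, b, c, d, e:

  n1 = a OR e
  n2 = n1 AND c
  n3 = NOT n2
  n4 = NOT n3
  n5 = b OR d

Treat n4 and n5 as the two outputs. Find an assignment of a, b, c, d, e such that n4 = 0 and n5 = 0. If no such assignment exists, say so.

Check with a=1, b=0, c=0, d=0, e=0:
n1 = a OR e = 1 OR 0 = 1
n2 = n1 AND c = 1 AND 0 = 0
n3 = NOT n2 = NOT 0 = 1
n4 = NOT n3 = NOT 1 = 0
n5 = b OR d = 0 OR 0 = 0
So n4 = 0 and n5 = 0.

a=1, b=0, c=0, d=0, e=0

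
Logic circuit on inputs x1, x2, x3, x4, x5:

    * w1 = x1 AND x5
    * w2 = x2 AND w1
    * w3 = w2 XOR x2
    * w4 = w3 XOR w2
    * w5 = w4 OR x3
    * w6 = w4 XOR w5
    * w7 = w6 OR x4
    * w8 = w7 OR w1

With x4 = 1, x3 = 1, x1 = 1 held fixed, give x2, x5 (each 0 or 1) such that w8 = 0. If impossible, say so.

With x4 = 1, x3 = 1, x1 = 1 fixed, none of the 4 settings of x2, x5 give w8 = 0.
For example, with x2=1, x5=1:
w1 = x1 AND x5 = 1 AND 1 = 1
w2 = x2 AND w1 = 1 AND 1 = 1
w3 = w2 XOR x2 = 1 XOR 1 = 0
w4 = w3 XOR w2 = 0 XOR 1 = 1
w5 = w4 OR x3 = 1 OR 1 = 1
w6 = w4 XOR w5 = 1 XOR 1 = 0
w7 = w6 OR x4 = 0 OR 1 = 1
w8 = w7 OR w1 = 1 OR 1 = 1
giving w8 = 1 ≠ 0.

no solution exists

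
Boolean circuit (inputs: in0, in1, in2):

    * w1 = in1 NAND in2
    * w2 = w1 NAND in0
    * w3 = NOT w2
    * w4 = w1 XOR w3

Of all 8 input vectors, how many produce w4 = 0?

5

w4 = w1 XOR w3 must be 0, so w1 and w3 are equal.
Satisfying assignments:
  in0=0, in1=1, in2=1
  in0=1, in1=0, in2=0
  in0=1, in1=0, in2=1
  in0=1, in1=1, in2=0
  in0=1, in1=1, in2=1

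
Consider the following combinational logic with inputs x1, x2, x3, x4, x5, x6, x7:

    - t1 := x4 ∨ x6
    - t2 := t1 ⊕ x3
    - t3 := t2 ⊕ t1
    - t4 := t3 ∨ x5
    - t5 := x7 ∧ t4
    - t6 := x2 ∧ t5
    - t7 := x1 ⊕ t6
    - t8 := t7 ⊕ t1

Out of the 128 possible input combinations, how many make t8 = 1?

t8 = t7 ⊕ t1 must be 1, so t7 and t1 differ.
Enumerating the 128 input combinations, 64 give t8 = 1 and 64 give t8 = 0.

64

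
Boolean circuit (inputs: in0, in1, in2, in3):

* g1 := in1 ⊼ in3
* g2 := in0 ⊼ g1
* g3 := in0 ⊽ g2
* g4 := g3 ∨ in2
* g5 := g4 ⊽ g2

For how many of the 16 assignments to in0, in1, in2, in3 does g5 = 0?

13

g5 = g4 ⊽ g2 must be 0, so at least one of g4, g2 is 1.
Enumerating the 16 input combinations, 13 give g5 = 0 and 3 give g5 = 1.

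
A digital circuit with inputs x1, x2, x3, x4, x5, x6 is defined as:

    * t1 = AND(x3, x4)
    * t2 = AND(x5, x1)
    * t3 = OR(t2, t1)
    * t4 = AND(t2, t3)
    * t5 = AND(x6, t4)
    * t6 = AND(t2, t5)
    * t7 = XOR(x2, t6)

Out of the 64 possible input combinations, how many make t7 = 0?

t7 = XOR(x2, t6) must be 0, so x2 and t6 are equal.
Enumerating the 64 input combinations, 32 give t7 = 0 and 32 give t7 = 1.

32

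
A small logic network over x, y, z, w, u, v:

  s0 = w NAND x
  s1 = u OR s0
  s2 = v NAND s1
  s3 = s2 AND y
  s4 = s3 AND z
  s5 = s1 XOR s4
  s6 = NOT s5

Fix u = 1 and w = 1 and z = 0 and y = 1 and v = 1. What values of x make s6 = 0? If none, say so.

x=1

s6 = NOT s5 must be 0, so s5 = 1.
s5 = s1 XOR s4 must be 1, so s1 and s4 differ.
Check with u = 1 and w = 1 and z = 0 and y = 1 and v = 1 and x=1:
s0 = w NAND x = 1 NAND 1 = 0
s1 = u OR s0 = 1 OR 0 = 1
s2 = v NAND s1 = 1 NAND 1 = 0
s3 = s2 AND y = 0 AND 1 = 0
s4 = s3 AND z = 0 AND 0 = 0
s5 = s1 XOR s4 = 1 XOR 0 = 1
s6 = NOT s5 = NOT 1 = 0
So s6 = 0.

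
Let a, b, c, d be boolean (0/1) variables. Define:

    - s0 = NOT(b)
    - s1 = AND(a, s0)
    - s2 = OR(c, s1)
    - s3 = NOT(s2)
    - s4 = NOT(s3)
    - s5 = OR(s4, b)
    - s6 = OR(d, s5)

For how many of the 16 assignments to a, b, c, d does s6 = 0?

s6 = OR(d, s5) must be 0, so both d = 0 and s5 = 0.
s5 = OR(s4, b) must be 0, so both s4 = 0 and b = 0.
Satisfying assignments:
  a=0, b=0, c=0, d=0

1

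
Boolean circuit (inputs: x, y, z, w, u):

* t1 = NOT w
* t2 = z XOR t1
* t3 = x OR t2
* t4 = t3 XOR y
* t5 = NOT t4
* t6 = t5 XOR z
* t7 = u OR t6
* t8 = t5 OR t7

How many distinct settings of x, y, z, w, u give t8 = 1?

t8 = t5 OR t7 must be 1, so at least one of t5, t7 is 1.
Enumerating the 32 input combinations, 28 give t8 = 1 and 4 give t8 = 0.

28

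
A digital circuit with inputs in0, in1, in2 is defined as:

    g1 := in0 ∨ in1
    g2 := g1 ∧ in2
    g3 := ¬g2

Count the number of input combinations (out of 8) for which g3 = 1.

g3 = ¬g2 must be 1, so g2 = 0.
g2 = g1 ∧ in2 must be 0, so at least one of g1, in2 is 0.
Satisfying assignments:
  in0=0, in1=0, in2=0
  in0=0, in1=0, in2=1
  in0=0, in1=1, in2=0
  in0=1, in1=0, in2=0
  in0=1, in1=1, in2=0

5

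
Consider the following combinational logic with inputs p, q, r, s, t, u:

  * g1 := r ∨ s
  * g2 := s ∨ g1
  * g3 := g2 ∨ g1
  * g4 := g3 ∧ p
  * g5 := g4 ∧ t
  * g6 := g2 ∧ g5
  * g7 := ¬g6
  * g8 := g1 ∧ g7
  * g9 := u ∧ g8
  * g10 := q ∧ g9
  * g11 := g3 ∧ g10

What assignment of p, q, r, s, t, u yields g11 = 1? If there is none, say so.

g11 = g3 ∧ g10 must be 1, so both g3 = 1 and g10 = 1.
g3 = g2 ∨ g1 must be 1, so at least one of g2, g1 is 1.
g10 = q ∧ g9 must be 1, so both q = 1 and g9 = 1.
Check with p=0 q=1 r=0 s=1 t=1 u=1:
g1 = r ∨ s = 0 ∨ 1 = 1
g2 = s ∨ g1 = 1 ∨ 1 = 1
g3 = g2 ∨ g1 = 1 ∨ 1 = 1
g4 = g3 ∧ p = 1 ∧ 0 = 0
g5 = g4 ∧ t = 0 ∧ 1 = 0
g6 = g2 ∧ g5 = 1 ∧ 0 = 0
g7 = ¬g6 = ¬0 = 1
g8 = g1 ∧ g7 = 1 ∧ 1 = 1
g9 = u ∧ g8 = 1 ∧ 1 = 1
g10 = q ∧ g9 = 1 ∧ 1 = 1
g11 = g3 ∧ g10 = 1 ∧ 1 = 1
So g11 = 1 as required.

p=0 q=1 r=0 s=1 t=1 u=1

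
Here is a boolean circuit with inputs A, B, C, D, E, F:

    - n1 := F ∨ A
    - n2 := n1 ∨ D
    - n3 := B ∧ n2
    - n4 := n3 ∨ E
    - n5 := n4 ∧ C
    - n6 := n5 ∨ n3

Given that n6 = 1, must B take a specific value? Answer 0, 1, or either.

either

Both values of B occur among assignments with n6 = 1:
  B=0: A=0, B=0, C=1, D=0, E=1, F=0
  B=1: A=0, B=1, C=0, D=0, E=0, F=1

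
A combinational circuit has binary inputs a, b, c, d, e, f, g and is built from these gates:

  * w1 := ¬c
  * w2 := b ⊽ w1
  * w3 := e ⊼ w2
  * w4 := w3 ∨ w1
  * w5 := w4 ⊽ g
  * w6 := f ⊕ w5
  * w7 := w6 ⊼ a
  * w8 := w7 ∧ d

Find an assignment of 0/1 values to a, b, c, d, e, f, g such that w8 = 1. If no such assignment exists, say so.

Check with a=0, b=1, c=0, d=1, e=0, f=1, g=1:
w1 = ¬c = ¬0 = 1
w2 = b ⊽ w1 = 1 ⊽ 1 = 0
w3 = e ⊼ w2 = 0 ⊼ 0 = 1
w4 = w3 ∨ w1 = 1 ∨ 1 = 1
w5 = w4 ⊽ g = 1 ⊽ 1 = 0
w6 = f ⊕ w5 = 1 ⊕ 0 = 1
w7 = w6 ⊼ a = 1 ⊼ 0 = 1
w8 = w7 ∧ d = 1 ∧ 1 = 1
So w8 = 1 as required.

a=0, b=1, c=0, d=1, e=0, f=1, g=1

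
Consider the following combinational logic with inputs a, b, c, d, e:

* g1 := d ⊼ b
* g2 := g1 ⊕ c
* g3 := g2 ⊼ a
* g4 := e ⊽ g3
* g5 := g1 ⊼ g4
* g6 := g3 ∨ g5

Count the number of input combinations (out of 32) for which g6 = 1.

g6 = g3 ∨ g5 must be 1, so at least one of g3, g5 is 1.
Enumerating the 32 input combinations, 29 give g6 = 1 and 3 give g6 = 0.

29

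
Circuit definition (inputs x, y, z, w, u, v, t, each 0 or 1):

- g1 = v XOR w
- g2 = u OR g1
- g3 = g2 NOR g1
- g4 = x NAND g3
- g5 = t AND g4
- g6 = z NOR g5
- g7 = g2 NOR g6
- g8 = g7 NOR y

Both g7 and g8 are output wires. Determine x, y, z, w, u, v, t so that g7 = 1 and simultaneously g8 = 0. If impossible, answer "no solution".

x=0, y=0, z=1, w=0, u=0, v=0, t=0

Check with x=0, y=0, z=1, w=0, u=0, v=0, t=0:
g1 = v XOR w = 0 XOR 0 = 0
g2 = u OR g1 = 0 OR 0 = 0
g3 = g2 NOR g1 = 0 NOR 0 = 1
g4 = x NAND g3 = 0 NAND 1 = 1
g5 = t AND g4 = 0 AND 1 = 0
g6 = z NOR g5 = 1 NOR 0 = 0
g7 = g2 NOR g6 = 0 NOR 0 = 1
g8 = g7 NOR y = 1 NOR 0 = 0
So g7 = 1 and g8 = 0.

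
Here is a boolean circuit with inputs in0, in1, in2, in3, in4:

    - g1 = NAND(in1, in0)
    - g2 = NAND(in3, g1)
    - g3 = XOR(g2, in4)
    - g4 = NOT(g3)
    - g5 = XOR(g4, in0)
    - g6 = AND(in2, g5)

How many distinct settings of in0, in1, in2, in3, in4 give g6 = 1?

g6 = AND(in2, g5) must be 1, so both in2 = 1 and g5 = 1.
g5 = XOR(g4, in0) must be 1, so g4 and in0 differ.
Enumerating the 32 input combinations, 8 give g6 = 1 and 24 give g6 = 0.

8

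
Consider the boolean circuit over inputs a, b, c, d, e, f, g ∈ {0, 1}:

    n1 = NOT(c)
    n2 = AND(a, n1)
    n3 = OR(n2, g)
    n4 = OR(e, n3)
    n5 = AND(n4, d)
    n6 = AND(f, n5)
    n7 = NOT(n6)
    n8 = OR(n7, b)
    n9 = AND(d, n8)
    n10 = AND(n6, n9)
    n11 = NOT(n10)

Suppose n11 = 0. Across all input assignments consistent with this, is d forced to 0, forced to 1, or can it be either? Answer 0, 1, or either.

n11 = NOT(n10) must be 0, so n10 = 1.
Every assignment with n11 = 0 has d = 1; there are 13 such assignment(s).

1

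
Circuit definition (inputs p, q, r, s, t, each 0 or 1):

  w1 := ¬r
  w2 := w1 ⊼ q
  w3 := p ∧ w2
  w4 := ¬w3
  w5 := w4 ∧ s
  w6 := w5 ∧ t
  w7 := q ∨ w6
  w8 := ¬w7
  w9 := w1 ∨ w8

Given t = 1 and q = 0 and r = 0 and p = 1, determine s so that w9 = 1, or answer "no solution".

s=0

Check with t = 1 and q = 0 and r = 0 and p = 1 and s=0:
w1 = ¬r = ¬0 = 1
w2 = w1 ⊼ q = 1 ⊼ 0 = 1
w3 = p ∧ w2 = 1 ∧ 1 = 1
w4 = ¬w3 = ¬1 = 0
w5 = w4 ∧ s = 0 ∧ 0 = 0
w6 = w5 ∧ t = 0 ∧ 1 = 0
w7 = q ∨ w6 = 0 ∨ 0 = 0
w8 = ¬w7 = ¬0 = 1
w9 = w1 ∨ w8 = 1 ∨ 1 = 1
So w9 = 1.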